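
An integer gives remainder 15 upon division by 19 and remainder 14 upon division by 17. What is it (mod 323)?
M = 19 × 17 = 323. M₁ = 17, y₁ ≡ 9 (mod 19). M₂ = 19, y₂ ≡ 9 (mod 17). k = 15×17×9 + 14×19×9 ≡ 167 (mod 323). The smallest positive such number is 167.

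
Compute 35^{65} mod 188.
167

Using successive squaring:
Binary expansion of 65: 1000001
Powers of 35 mod 188 (each is the square of the previous):
  35^1 ≡ 35 (mod 188)
  35^2 ≡ 35² = 1225 ≡ 97 (mod 188)
  35^4 ≡ 97² = 9409 ≡ 9 (mod 188)
  35^8 ≡ 9² = 81 ≡ 81 (mod 188)
  35^16 ≡ 81² = 6561 ≡ 169 (mod 188)
  35^32 ≡ 169² = 28561 ≡ 173 (mod 188)
  35^64 ≡ 173² = 29929 ≡ 37 (mod 188)
65 = 64 + 1, so 35^65 = 35^64 × 35^1 ≡ 37 × 35 (mod 188)
Multiplying step by step:
  37 × 35 = 1295 ≡ 167 (mod 188)
Result: 35^65 ≡ 167 (mod 188)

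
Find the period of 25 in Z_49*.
Powers of 25 mod 49: 25^1≡25, 25^2≡37, 25^3≡43, 25^4≡46, 25^5≡23, 25^6≡36, 25^7≡18, 25^8≡9, 25^9≡29, 25^10≡39, 25^11≡44, 25^12≡22, 25^13≡11, 25^14≡30, 25^15≡15, 25^16≡32, 25^17≡16, 25^18≡8, 25^19≡4, 25^20≡2, 25^21≡1. Order = 21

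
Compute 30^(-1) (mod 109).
40

Using Extended Euclidean Algorithm:
gcd(30, 109) = 1
Bezout coefficients: 30 × 40 + 109 × -11 = 1
So 30 × 40 ≡ 1 (mod 109)
The inverse is 40 mod 109 = 40
Verification: 30 × 40 = 1200 = 11 × 109 + 1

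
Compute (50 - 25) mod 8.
1

(50 - 25) = 25
25 mod 8 = 1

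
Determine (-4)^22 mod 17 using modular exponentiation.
Using Fermat: (-4)^{16} ≡ 1 (mod 17). 22 ≡ 6 (mod 16). So (-4)^{22} ≡ (-4)^{6} ≡ 16 (mod 17)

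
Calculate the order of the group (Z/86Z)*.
42

Prime factorization: 86 = 2 × 43
Using the formula φ(n) = n × Π(1 - 1/p) for each prime factor p:
φ(86) = 86 × (1 - 1/2) × (1 - 1/43)
φ(86) = 42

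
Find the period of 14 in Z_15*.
Powers of 14 mod 15: 14^1≡14, 14^2≡1. Order = 2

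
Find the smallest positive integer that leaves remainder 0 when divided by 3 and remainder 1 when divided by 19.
M = 3 × 19 = 57. M₁ = 19, y₁ ≡ 1 (mod 3). M₂ = 3, y₂ ≡ 13 (mod 19). y = 0×19×1 + 1×3×13 ≡ 39 (mod 57). The smallest positive such number is 39.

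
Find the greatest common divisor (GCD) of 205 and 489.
1

Using the Euclidean algorithm:
205 = 0 × 489 + 205
489 = 2 × 205 + 79
205 = 2 × 79 + 47
79 = 1 × 47 + 32
47 = 1 × 32 + 15
32 = 2 × 15 + 2
15 = 7 × 2 + 1
2 = 2 × 1 + 0

GCD(205, 489) = 1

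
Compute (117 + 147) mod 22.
0

(117 + 147) = 264
264 mod 22 = 0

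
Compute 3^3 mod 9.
3 = 2 + 1 (binary 11). Repeated squaring mod 9: 3^1 ≡ 3; 3^2 ≡ 3² = 9 ≡ 0. Multiply: 3^3 = 3^2 × 3^1 ≡ 0 × 3 (mod 9): 0 × 3 = 0 ≡ 0. So 3^3 ≡ 0 (mod 9).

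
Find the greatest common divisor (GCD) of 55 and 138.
1

Using the Euclidean algorithm:
55 = 0 × 138 + 55
138 = 2 × 55 + 28
55 = 1 × 28 + 27
28 = 1 × 27 + 1
27 = 27 × 1 + 0

GCD(55, 138) = 1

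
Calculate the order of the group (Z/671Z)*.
600

Prime factorization: 671 = 11 × 61
Using the formula φ(n) = n × Π(1 - 1/p) for each prime factor p:
φ(671) = 671 × (1 - 1/11) × (1 - 1/61)
φ(671) = 600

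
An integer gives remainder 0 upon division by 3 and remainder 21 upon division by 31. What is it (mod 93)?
M = 3 × 31 = 93. M₁ = 31, y₁ ≡ 1 (mod 3). M₂ = 3, y₂ ≡ 21 (mod 31). y = 0×31×1 + 21×3×21 ≡ 21 (mod 93). The smallest positive such number is 21.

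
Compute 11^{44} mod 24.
1

Using successive squaring:
Binary expansion of 44: 101100
Powers of 11 mod 24 (each is the square of the previous):
  11^1 ≡ 11 (mod 24)
  11^2 ≡ 11² = 121 ≡ 1 (mod 24)
  11^4 ≡ 1² = 1 ≡ 1 (mod 24)
  11^8 ≡ 1² = 1 ≡ 1 (mod 24)
  11^16 ≡ 1² = 1 ≡ 1 (mod 24)
  11^32 ≡ 1² = 1 ≡ 1 (mod 24)
44 = 32 + 8 + 4, so 11^44 = 11^32 × 11^8 × 11^4 ≡ 1 × 1 × 1 (mod 24)
Multiplying step by step:
  1 × 1 = 1 ≡ 1 (mod 24)
  1 × 1 = 1 ≡ 1 (mod 24)
Result: 11^44 ≡ 1 (mod 24)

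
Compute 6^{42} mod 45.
36

Using successive squaring:
Binary expansion of 42: 101010
Powers of 6 mod 45 (each is the square of the previous):
  6^1 ≡ 6 (mod 45)
  6^2 ≡ 6² = 36 ≡ 36 (mod 45)
  6^4 ≡ 36² = 1296 ≡ 36 (mod 45)
  6^8 ≡ 36² = 1296 ≡ 36 (mod 45)
  6^16 ≡ 36² = 1296 ≡ 36 (mod 45)
  6^32 ≡ 36² = 1296 ≡ 36 (mod 45)
42 = 32 + 8 + 2, so 6^42 = 6^32 × 6^8 × 6^2 ≡ 36 × 36 × 36 (mod 45)
Multiplying step by step:
  36 × 36 = 1296 ≡ 36 (mod 45)
  36 × 36 = 1296 ≡ 36 (mod 45)
Result: 6^42 ≡ 36 (mod 45)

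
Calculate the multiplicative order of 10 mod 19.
Powers of 10 mod 19: 10^1≡10, 10^2≡5, 10^3≡12, 10^4≡6, 10^5≡3, 10^6≡11, 10^7≡15, 10^8≡17, 10^9≡18, 10^10≡9, 10^11≡14, 10^12≡7, 10^13≡13, 10^14≡16, 10^15≡8, 10^16≡4, 10^17≡2, 10^18≡1. Order = 18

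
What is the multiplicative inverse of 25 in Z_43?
25^(-1) ≡ 31 (mod 43). Verification: 25 × 31 = 775 ≡ 1 (mod 43)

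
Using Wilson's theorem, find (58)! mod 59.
By Wilson's theorem, (58)! ≡ -1 ≡ 58 (mod 59)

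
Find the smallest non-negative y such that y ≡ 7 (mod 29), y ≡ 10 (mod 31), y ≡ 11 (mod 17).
12999

Using the Chinese Remainder Theorem:
M = product of moduli = 15283
For equation 1: M_1 = 527, 527 ≡ 5 (mod 29), inverse of 527 mod 29 is 6 (check: 5 × 6 = 30 ≡ 1 (mod 29))
For equation 2: M_2 = 493, 493 ≡ 28 (mod 31), inverse of 493 mod 31 is 10 (check: 28 × 10 = 280 ≡ 1 (mod 31))
For equation 3: M_3 = 899, 899 ≡ 15 (mod 17), inverse of 899 mod 17 is 8 (check: 15 × 8 = 120 ≡ 1 (mod 17))
Combine: y ≡ Σ r_i×M_i×(M_i⁻¹ mod m_i) = 7×527×6 + 10×493×10 + 11×899×8 = 22134 + 49300 + 79112 = 150546
150546 mod 15283 = 12999
y ≡ 12999 (mod 15283)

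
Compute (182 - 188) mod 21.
15

(182 - 188) = -6
-6 mod 21 = 15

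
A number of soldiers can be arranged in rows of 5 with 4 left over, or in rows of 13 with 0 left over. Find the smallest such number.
M = 5 × 13 = 65. M₁ = 13, y₁ ≡ 2 (mod 5). M₂ = 5, y₂ ≡ 8 (mod 13). x = 4×13×2 + 0×5×8 ≡ 39 (mod 65). The smallest positive such number is 39.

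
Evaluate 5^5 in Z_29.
5 = 4 + 1 (binary 101). Repeated squaring mod 29: 5^1 ≡ 5; 5^2 ≡ 5² = 25 ≡ 25; 5^4 ≡ 25² = 625 ≡ 16. Multiply: 5^5 = 5^4 × 5^1 ≡ 16 × 5 (mod 29): 16 × 5 = 80 ≡ 22. So 5^5 ≡ 22 (mod 29).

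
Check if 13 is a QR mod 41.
By Euler's criterion: 13^{20} ≡ 40 (mod 41). Since this equals -1 (≡ 40), 13 is not a QR.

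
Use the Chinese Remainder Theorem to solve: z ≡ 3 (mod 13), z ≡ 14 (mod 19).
M = 13 × 19 = 247. M₁ = 19, y₁ ≡ 11 (mod 13). M₂ = 13, y₂ ≡ 3 (mod 19). z = 3×19×11 + 14×13×3 ≡ 185 (mod 247)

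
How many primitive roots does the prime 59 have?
Number of primitive roots mod 59 = φ(58) = 28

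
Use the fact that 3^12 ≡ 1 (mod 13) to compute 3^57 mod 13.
By Fermat: 3^{12} ≡ 1 (mod 13). 57 = 4×12 + 9. So 3^{57} ≡ 3^{9} ≡ 1 (mod 13)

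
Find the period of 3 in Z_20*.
Powers of 3 mod 20: 3^1≡3, 3^2≡9, 3^3≡7, 3^4≡1. Order = 4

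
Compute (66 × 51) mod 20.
6

(66 × 51) = 3366
3366 mod 20 = 6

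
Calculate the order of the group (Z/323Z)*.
288

Prime factorization: 323 = 17 × 19
Using the formula φ(n) = n × Π(1 - 1/p) for each prime factor p:
φ(323) = 323 × (1 - 1/17) × (1 - 1/19)
φ(323) = 288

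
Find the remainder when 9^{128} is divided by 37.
By Fermat: 9^{36} ≡ 1 (mod 37). 128 = 3×36 + 20. So 9^{128} ≡ 9^{20} ≡ 7 (mod 37)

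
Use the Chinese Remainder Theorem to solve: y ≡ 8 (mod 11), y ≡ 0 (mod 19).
19

Using the Chinese Remainder Theorem:
M = product of moduli = 209
For equation 1: M_1 = 19, 19 ≡ 8 (mod 11), inverse of 19 mod 11 is 7 (check: 8 × 7 = 56 ≡ 1 (mod 11))
For equation 2: M_2 = 11, 11 ≡ 11 (mod 19), inverse of 11 mod 19 is 7 (check: 11 × 7 = 77 ≡ 1 (mod 19))
Combine: y ≡ Σ r_i×M_i×(M_i⁻¹ mod m_i) = 8×19×7 + 0×11×7 = 1064 + 0 = 1064
1064 mod 209 = 19
y ≡ 19 (mod 209)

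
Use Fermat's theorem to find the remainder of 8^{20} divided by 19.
7

By Fermat's Little Theorem, a^(p-1) ≡ 1 (mod p) for prime p and gcd(a, p) = 1
Here p = 19, so 8^18 ≡ 1 (mod 19)
We can reduce the exponent: 20 mod 18 = 2
So 8^20 ≡ 8^2 (mod 19)
Computing: 8^2 mod 19 = 7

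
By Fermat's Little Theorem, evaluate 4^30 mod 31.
By Fermat's Little Theorem, 4^{30} ≡ 1 (mod 31) since 31 is prime and gcd(4, 31) = 1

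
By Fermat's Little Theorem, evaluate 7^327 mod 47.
By Fermat: 7^{46} ≡ 1 (mod 47). 327 ≡ 5 (mod 46). So 7^{327} ≡ 7^{5} ≡ 28 (mod 47)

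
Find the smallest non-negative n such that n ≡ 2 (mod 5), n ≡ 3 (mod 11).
47

Using the Chinese Remainder Theorem:
M = product of moduli = 55
For equation 1: M_1 = 11, 11 ≡ 1 (mod 5), inverse of 11 mod 5 is 1 (check: 1 × 1 = 1 ≡ 1 (mod 5))
For equation 2: M_2 = 5, 5 ≡ 5 (mod 11), inverse of 5 mod 11 is 9 (check: 5 × 9 = 45 ≡ 1 (mod 11))
Combine: n ≡ Σ r_i×M_i×(M_i⁻¹ mod m_i) = 2×11×1 + 3×5×9 = 22 + 135 = 157
157 mod 55 = 47
n ≡ 47 (mod 55)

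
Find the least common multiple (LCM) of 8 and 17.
136

First find GCD(8, 17) using the Euclidean algorithm:
8 = 0 × 17 + 8
17 = 2 × 8 + 1
8 = 8 × 1 + 0
GCD(8, 17) = 1

LCM formula: LCM(a, b) = (a × b) / GCD(a, b)
LCM(8, 17) = (8 × 17) / 1
LCM(8, 17) = 136 / 1
LCM(8, 17) = 136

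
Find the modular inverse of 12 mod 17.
12^(-1) ≡ 10 (mod 17). Verification: 12 × 10 = 120 ≡ 1 (mod 17)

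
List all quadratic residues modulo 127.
QRs mod 127: {1, 2, 4, 8, 9, 11, 13, 15, 16, 17, 18, 19, 21, 22, 25, 26, 30, 31, 32, 34, 35, 36, 37, 38, 41, 42, 44, 47, 49, 50, 52, 60, 61, 62, 64, 68, 69, 70, 71, 72, 73, 74, 76, 79, 81, 82, 84, 87, 88, 94, 98, 99, 100, 103, 104, 107, 113, 115, 117, 120, 121, 122, 124}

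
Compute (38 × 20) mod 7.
4

(38 × 20) = 760
760 mod 7 = 4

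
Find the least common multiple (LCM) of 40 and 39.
1560

First find GCD(40, 39) using the Euclidean algorithm:
40 = 1 × 39 + 1
39 = 39 × 1 + 0
GCD(40, 39) = 1

LCM formula: LCM(a, b) = (a × b) / GCD(a, b)
LCM(40, 39) = (40 × 39) / 1
LCM(40, 39) = 1560 / 1
LCM(40, 39) = 1560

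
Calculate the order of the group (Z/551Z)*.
504

Prime factorization: 551 = 19 × 29
Using the formula φ(n) = n × Π(1 - 1/p) for each prime factor p:
φ(551) = 551 × (1 - 1/19) × (1 - 1/29)
φ(551) = 504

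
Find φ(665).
432

Prime factorization: 665 = 5 × 7 × 19
Using the formula φ(n) = n × Π(1 - 1/p) for each prime factor p:
φ(665) = 665 × (1 - 1/5) × (1 - 1/7) × (1 - 1/19)
φ(665) = 432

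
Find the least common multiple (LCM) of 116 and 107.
12412

First find GCD(116, 107) using the Euclidean algorithm:
116 = 1 × 107 + 9
107 = 11 × 9 + 8
9 = 1 × 8 + 1
8 = 8 × 1 + 0
GCD(116, 107) = 1

LCM formula: LCM(a, b) = (a × b) / GCD(a, b)
LCM(116, 107) = (116 × 107) / 1
LCM(116, 107) = 12412 / 1
LCM(116, 107) = 12412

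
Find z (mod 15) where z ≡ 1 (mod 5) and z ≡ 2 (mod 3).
M = 5 × 3 = 15. M₁ = 3, y₁ ≡ 2 (mod 5). M₂ = 5, y₂ ≡ 2 (mod 3). z = 1×3×2 + 2×5×2 ≡ 11 (mod 15)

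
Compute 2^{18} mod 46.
36

Using successive squaring:
Binary expansion of 18: 10010
Powers of 2 mod 46 (each is the square of the previous):
  2^1 ≡ 2 (mod 46)
  2^2 ≡ 2² = 4 ≡ 4 (mod 46)
  2^4 ≡ 4² = 16 ≡ 16 (mod 46)
  2^8 ≡ 16² = 256 ≡ 26 (mod 46)
  2^16 ≡ 26² = 676 ≡ 32 (mod 46)
18 = 16 + 2, so 2^18 = 2^16 × 2^2 ≡ 32 × 4 (mod 46)
Multiplying step by step:
  32 × 4 = 128 ≡ 36 (mod 46)
Result: 2^18 ≡ 36 (mod 46)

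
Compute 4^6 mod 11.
6 = 4 + 2 (binary 110). Repeated squaring mod 11: 4^1 ≡ 4; 4^2 ≡ 4² = 16 ≡ 5; 4^4 ≡ 5² = 25 ≡ 3. Multiply: 4^6 = 4^4 × 4^2 ≡ 3 × 5 (mod 11): 3 × 5 = 15 ≡ 4. So 4^6 ≡ 4 (mod 11).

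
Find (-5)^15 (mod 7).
Using Fermat: (-5)^{6} ≡ 1 (mod 7). 15 ≡ 3 (mod 6). So (-5)^{15} ≡ (-5)^{3} ≡ 1 (mod 7)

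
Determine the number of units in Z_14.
6

Prime factorization: 14 = 2 × 7
Using the formula φ(n) = n × Π(1 - 1/p) for each prime factor p:
φ(14) = 14 × (1 - 1/2) × (1 - 1/7)
φ(14) = 6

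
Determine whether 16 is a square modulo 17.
By Euler's criterion: 16^{8} ≡ 1 (mod 17). Since this equals 1, 16 is a QR.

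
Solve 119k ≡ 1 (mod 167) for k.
119^(-1) ≡ 80 (mod 167). Verification: 119 × 80 = 9520 ≡ 1 (mod 167)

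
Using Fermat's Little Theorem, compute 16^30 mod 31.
By Fermat's Little Theorem, 16^{30} ≡ 1 (mod 31) since 31 is prime and gcd(16, 31) = 1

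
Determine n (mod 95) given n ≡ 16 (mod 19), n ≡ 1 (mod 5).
16

Using the Chinese Remainder Theorem:
M = product of moduli = 95
For equation 1: M_1 = 5, 5 ≡ 5 (mod 19), inverse of 5 mod 19 is 4 (check: 5 × 4 = 20 ≡ 1 (mod 19))
For equation 2: M_2 = 19, 19 ≡ 4 (mod 5), inverse of 19 mod 5 is 4 (check: 4 × 4 = 16 ≡ 1 (mod 5))
Combine: n ≡ Σ r_i×M_i×(M_i⁻¹ mod m_i) = 16×5×4 + 1×19×4 = 320 + 76 = 396
396 mod 95 = 16
n ≡ 16 (mod 95)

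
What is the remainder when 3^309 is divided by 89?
Using Fermat: 3^{88} ≡ 1 (mod 89). 309 ≡ 45 (mod 88). So 3^{309} ≡ 3^{45} ≡ 86 (mod 89)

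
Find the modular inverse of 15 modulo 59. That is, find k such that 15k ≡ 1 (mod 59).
4

Using Extended Euclidean Algorithm:
gcd(15, 59) = 1
Bezout coefficients: 15 × 4 + 59 × -1 = 1
So 15 × 4 ≡ 1 (mod 59)
The inverse is 4 mod 59 = 4
Verification: 15 × 4 = 60 = 1 × 59 + 1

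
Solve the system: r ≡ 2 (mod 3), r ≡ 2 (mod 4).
M = 3 × 4 = 12. M₁ = 4, y₁ ≡ 1 (mod 3). M₂ = 3, y₂ ≡ 3 (mod 4). r = 2×4×1 + 2×3×3 ≡ 2 (mod 12)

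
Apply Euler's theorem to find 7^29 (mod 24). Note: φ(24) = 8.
By Euler: 7^{8} ≡ 1 (mod 24) since gcd(7, 24) = 1. 29 = 3×8 + 5. So 7^{29} ≡ 7^{5} ≡ 7 (mod 24)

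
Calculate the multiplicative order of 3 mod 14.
Powers of 3 mod 14: 3^1≡3, 3^2≡9, 3^3≡13, 3^4≡11, 3^5≡5, 3^6≡1. Order = 6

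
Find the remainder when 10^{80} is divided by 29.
By Fermat: 10^{28} ≡ 1 (mod 29). 80 = 2×28 + 24. So 10^{80} ≡ 10^{24} ≡ 23 (mod 29)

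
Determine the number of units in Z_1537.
1456

Prime factorization: 1537 = 29 × 53
Using the formula φ(n) = n × Π(1 - 1/p) for each prime factor p:
φ(1537) = 1537 × (1 - 1/29) × (1 - 1/53)
φ(1537) = 1456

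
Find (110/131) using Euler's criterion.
(110/131) = 110^{65} mod 131 = -1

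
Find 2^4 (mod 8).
4 = 4 (binary 100). Repeated squaring mod 8: 2^1 ≡ 2; 2^2 ≡ 2² = 4 ≡ 4; 2^4 ≡ 4² = 16 ≡ 0. So 2^4 ≡ 0 (mod 8).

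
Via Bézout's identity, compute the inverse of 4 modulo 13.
Extended GCD: 4(-3) + 13(1) = 1. So 4^(-1) ≡ 10 ≡ 10 (mod 13). Verify: 4 × 10 = 40 ≡ 1 (mod 13)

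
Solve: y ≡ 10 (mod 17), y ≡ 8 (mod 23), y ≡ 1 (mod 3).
M = 17 × 23 × 3 = 1173. M₁ = 69, y₁ ≡ 1 (mod 17). M₂ = 51, y₂ ≡ 14 (mod 23). M₃ = 391, y₃ ≡ 1 (mod 3). y = 10×69×1 + 8×51×14 + 1×391×1 ≡ 928 (mod 1173)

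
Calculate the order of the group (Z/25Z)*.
20

Prime factorization: 25 = 5^2
Using the formula φ(n) = n × Π(1 - 1/p) for each prime factor p:
φ(25) = 25 × (1 - 1/5)
φ(25) = 20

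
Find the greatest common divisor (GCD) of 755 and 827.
1

Using the Euclidean algorithm:
755 = 0 × 827 + 755
827 = 1 × 755 + 72
755 = 10 × 72 + 35
72 = 2 × 35 + 2
35 = 17 × 2 + 1
2 = 2 × 1 + 0

GCD(755, 827) = 1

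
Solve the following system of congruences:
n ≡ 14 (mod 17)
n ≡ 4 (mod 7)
116

Using the Chinese Remainder Theorem:
M = product of moduli = 119
For equation 1: M_1 = 7, 7 ≡ 7 (mod 17), inverse of 7 mod 17 is 5 (check: 7 × 5 = 35 ≡ 1 (mod 17))
For equation 2: M_2 = 17, 17 ≡ 3 (mod 7), inverse of 17 mod 7 is 5 (check: 3 × 5 = 15 ≡ 1 (mod 7))
Combine: n ≡ Σ r_i×M_i×(M_i⁻¹ mod m_i) = 14×7×5 + 4×17×5 = 490 + 340 = 830
830 mod 119 = 116
n ≡ 116 (mod 119)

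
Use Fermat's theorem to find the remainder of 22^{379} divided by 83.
67

By Fermat's Little Theorem, a^(p-1) ≡ 1 (mod p) for prime p and gcd(a, p) = 1
Here p = 83, so 22^82 ≡ 1 (mod 83)
We can reduce the exponent: 379 mod 82 = 51
So 22^379 ≡ 22^51 (mod 83)
Computing: 22^51 mod 83 = 67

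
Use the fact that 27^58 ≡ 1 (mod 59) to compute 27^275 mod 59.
By Fermat: 27^{58} ≡ 1 (mod 59). 275 = 4×58 + 43. So 27^{275} ≡ 27^{43} ≡ 25 (mod 59)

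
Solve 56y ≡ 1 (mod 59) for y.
56^(-1) ≡ 39 (mod 59). Verification: 56 × 39 = 2184 ≡ 1 (mod 59)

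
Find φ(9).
6

Prime factorization: 9 = 3^2
Using the formula φ(n) = n × Π(1 - 1/p) for each prime factor p:
φ(9) = 9 × (1 - 1/3)
φ(9) = 6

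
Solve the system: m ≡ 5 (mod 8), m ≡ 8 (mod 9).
M = 8 × 9 = 72. M₁ = 9, y₁ ≡ 1 (mod 8). M₂ = 8, y₂ ≡ 8 (mod 9). m = 5×9×1 + 8×8×8 ≡ 53 (mod 72)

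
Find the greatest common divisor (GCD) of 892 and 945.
1

Using the Euclidean algorithm:
892 = 0 × 945 + 892
945 = 1 × 892 + 53
892 = 16 × 53 + 44
53 = 1 × 44 + 9
44 = 4 × 9 + 8
9 = 1 × 8 + 1
8 = 8 × 1 + 0

GCD(892, 945) = 1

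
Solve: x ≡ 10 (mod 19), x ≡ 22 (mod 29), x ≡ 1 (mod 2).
M = 19 × 29 × 2 = 1102. M₁ = 58, y₁ ≡ 1 (mod 19). M₂ = 38, y₂ ≡ 13 (mod 29). M₃ = 551, y₃ ≡ 1 (mod 2). x = 10×58×1 + 22×38×13 + 1×551×1 ≡ 979 (mod 1102)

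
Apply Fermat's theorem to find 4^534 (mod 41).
By Fermat: 4^{40} ≡ 1 (mod 41). 534 ≡ 14 (mod 40). So 4^{534} ≡ 4^{14} ≡ 10 (mod 41)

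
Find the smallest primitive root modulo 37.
p - 1 = 36 has prime divisors 2, 3. h is a primitive root mod 37 iff h^(36/q) ≢ 1 (mod 37) for each such q.
h = 2: 2^18 ≡ 36, 2^12 ≡ 26 (mod 37); none is 1, so 2 has order 36 and is a primitive root.
The smallest primitive root mod 37 is g = 2.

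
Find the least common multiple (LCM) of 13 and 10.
130

First find GCD(13, 10) using the Euclidean algorithm:
13 = 1 × 10 + 3
10 = 3 × 3 + 1
3 = 3 × 1 + 0
GCD(13, 10) = 1

LCM formula: LCM(a, b) = (a × b) / GCD(a, b)
LCM(13, 10) = (13 × 10) / 1
LCM(13, 10) = 130 / 1
LCM(13, 10) = 130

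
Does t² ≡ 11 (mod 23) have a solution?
By Euler's criterion: 11^{11} ≡ 22 (mod 23). Since this equals -1 (≡ 22), 11 is not a QR.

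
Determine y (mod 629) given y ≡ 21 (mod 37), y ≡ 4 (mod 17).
21

Using the Chinese Remainder Theorem:
M = product of moduli = 629
For equation 1: M_1 = 17, 17 ≡ 17 (mod 37), inverse of 17 mod 37 is 24 (check: 17 × 24 = 408 ≡ 1 (mod 37))
For equation 2: M_2 = 37, 37 ≡ 3 (mod 17), inverse of 37 mod 17 is 6 (check: 3 × 6 = 18 ≡ 1 (mod 17))
Combine: y ≡ Σ r_i×M_i×(M_i⁻¹ mod m_i) = 21×17×24 + 4×37×6 = 8568 + 888 = 9456
9456 mod 629 = 21
y ≡ 21 (mod 629)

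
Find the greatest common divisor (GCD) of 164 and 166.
2

Using the Euclidean algorithm:
164 = 0 × 166 + 164
166 = 1 × 164 + 2
164 = 82 × 2 + 0

GCD(164, 166) = 2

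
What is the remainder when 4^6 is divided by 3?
4 ≡ 1 (mod 3). 6 = 4 + 2 (binary 110). Repeated squaring mod 3: 1^1 ≡ 1; 1^2 ≡ 1² = 1 ≡ 1; 1^4 ≡ 1² = 1 ≡ 1. Multiply: 4^6 ≡ 1^4 × 1^2 ≡ 1 × 1 (mod 3): 1 × 1 = 1 ≡ 1. So 4^6 ≡ 1 (mod 3).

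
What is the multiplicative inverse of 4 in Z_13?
10

Using Extended Euclidean Algorithm:
gcd(4, 13) = 1
Bezout coefficients: 4 × -3 + 13 × 1 = 1
So 4 × -3 ≡ 1 (mod 13)
The inverse is -3 mod 13 = 10
Verification: 4 × 10 = 40 = 3 × 13 + 1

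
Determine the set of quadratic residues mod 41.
QRs mod 41: {1, 2, 4, 5, 8, 9, 10, 16, 18, 20, 21, 23, 25, 31, 32, 33, 36, 37, 39, 40}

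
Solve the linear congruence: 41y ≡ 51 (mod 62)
33

Since gcd(41, 62) = 1 divides 51, a solution exists.
Multiply both sides by the inverse of 41 mod 62:
  41^(-1) mod 62 = 59
  x ≡ 59 × 51 ≡ 3009 ≡ 33 (mod 62)
Verification: 41 × 33 = 1353 = 21 × 62 + 51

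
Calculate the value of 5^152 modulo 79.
Using Fermat: 5^{78} ≡ 1 (mod 79). 152 ≡ 74 (mod 78). So 5^{152} ≡ 5^{74} ≡ 45 (mod 79)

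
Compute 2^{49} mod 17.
2

Using successive squaring:
Binary expansion of 49: 110001
Powers of 2 mod 17 (each is the square of the previous):
  2^1 ≡ 2 (mod 17)
  2^2 ≡ 2² = 4 ≡ 4 (mod 17)
  2^4 ≡ 4² = 16 ≡ 16 (mod 17)
  2^8 ≡ 16² = 256 ≡ 1 (mod 17)
  2^16 ≡ 1² = 1 ≡ 1 (mod 17)
  2^32 ≡ 1² = 1 ≡ 1 (mod 17)
49 = 32 + 16 + 1, so 2^49 = 2^32 × 2^16 × 2^1 ≡ 1 × 1 × 2 (mod 17)
Multiplying step by step:
  1 × 1 = 1 ≡ 1 (mod 17)
  1 × 2 = 2 ≡ 2 (mod 17)
Result: 2^49 ≡ 2 (mod 17)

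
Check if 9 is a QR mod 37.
By Euler's criterion: 9^{18} ≡ 1 (mod 37). Since this equals 1, 9 is a QR.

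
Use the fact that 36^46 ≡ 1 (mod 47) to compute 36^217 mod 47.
By Fermat: 36^{46} ≡ 1 (mod 47). 217 = 4×46 + 33. So 36^{217} ≡ 36^{33} ≡ 42 (mod 47)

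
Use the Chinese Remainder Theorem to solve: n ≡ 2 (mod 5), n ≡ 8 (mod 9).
M = 5 × 9 = 45. M₁ = 9, y₁ ≡ 4 (mod 5). M₂ = 5, y₂ ≡ 2 (mod 9). n = 2×9×4 + 8×5×2 ≡ 17 (mod 45)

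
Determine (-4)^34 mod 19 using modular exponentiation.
Using Fermat: (-4)^{18} ≡ 1 (mod 19). 34 ≡ 16 (mod 18). So (-4)^{34} ≡ (-4)^{16} ≡ 6 (mod 19)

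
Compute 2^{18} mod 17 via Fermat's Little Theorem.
4

By Fermat's Little Theorem, a^(p-1) ≡ 1 (mod p) for prime p and gcd(a, p) = 1
Here p = 17, so 2^16 ≡ 1 (mod 17)
We can reduce the exponent: 18 mod 16 = 2
So 2^18 ≡ 2^2 (mod 17)
Computing: 2^2 mod 17 = 4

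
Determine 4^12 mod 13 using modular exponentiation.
Using Fermat: 4^{12} ≡ 1 (mod 13). 12 ≡ 0 (mod 12). So 4^{12} ≡ 4^{0} ≡ 1 (mod 13)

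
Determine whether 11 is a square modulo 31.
By Euler's criterion: 11^{15} ≡ 30 (mod 31). Since this equals -1 (≡ 30), 11 is not a QR.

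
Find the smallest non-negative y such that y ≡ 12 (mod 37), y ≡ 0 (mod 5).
160

Using the Chinese Remainder Theorem:
M = product of moduli = 185
For equation 1: M_1 = 5, 5 ≡ 5 (mod 37), inverse of 5 mod 37 is 15 (check: 5 × 15 = 75 ≡ 1 (mod 37))
For equation 2: M_2 = 37, 37 ≡ 2 (mod 5), inverse of 37 mod 5 is 3 (check: 2 × 3 = 6 ≡ 1 (mod 5))
Combine: y ≡ Σ r_i×M_i×(M_i⁻¹ mod m_i) = 12×5×15 + 0×37×3 = 900 + 0 = 900
900 mod 185 = 160
y ≡ 160 (mod 185)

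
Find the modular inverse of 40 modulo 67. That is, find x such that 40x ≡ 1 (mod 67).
62

Using Extended Euclidean Algorithm:
gcd(40, 67) = 1
Bezout coefficients: 40 × -5 + 67 × 3 = 1
So 40 × -5 ≡ 1 (mod 67)
The inverse is -5 mod 67 = 62
Verification: 40 × 62 = 2480 = 37 × 67 + 1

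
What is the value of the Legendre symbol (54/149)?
(54/149) = 54^{74} mod 149 = 1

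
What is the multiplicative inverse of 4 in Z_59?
15

Using Extended Euclidean Algorithm:
gcd(4, 59) = 1
Bezout coefficients: 4 × 15 + 59 × -1 = 1
So 4 × 15 ≡ 1 (mod 59)
The inverse is 15 mod 59 = 15
Verification: 4 × 15 = 60 = 1 × 59 + 1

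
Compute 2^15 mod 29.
Using repeated squaring. 15 = 8 + 4 + 2 + 1 (binary 1111). Repeated squaring mod 29: 2^1 ≡ 2; 2^2 ≡ 2² = 4 ≡ 4; 2^4 ≡ 4² = 16 ≡ 16; 2^8 ≡ 16² = 256 ≡ 24. Multiply: 2^15 = 2^8 × 2^4 × 2^2 × 2^1 ≡ 24 × 16 × 4 × 2 (mod 29): 24 × 16 = 384 ≡ 7; 7 × 4 = 28 ≡ 28; 28 × 2 = 56 ≡ 27. So 2^15 ≡ 27 (mod 29).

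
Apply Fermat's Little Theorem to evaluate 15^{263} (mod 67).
9

By Fermat's Little Theorem, a^(p-1) ≡ 1 (mod p) for prime p and gcd(a, p) = 1
Here p = 67, so 15^66 ≡ 1 (mod 67)
We can reduce the exponent: 263 mod 66 = 65
So 15^263 ≡ 15^65 (mod 67)
Computing: 15^65 mod 67 = 9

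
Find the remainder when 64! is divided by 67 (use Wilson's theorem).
(66)! = (64)! × (65) × (66) ≡ -1 (mod 67). So (64)! ≡ -1 × [(66)(65)]^(-1) ≡ 33 (mod 67)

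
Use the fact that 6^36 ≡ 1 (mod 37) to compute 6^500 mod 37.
By Fermat: 6^{36} ≡ 1 (mod 37). 500 ≡ 32 (mod 36). So 6^{500} ≡ 6^{32} ≡ 1 (mod 37)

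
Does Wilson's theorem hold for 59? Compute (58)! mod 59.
(58)! mod 59 = 58. Since this equals -1 (mod 59), Wilson confirms 59 is prime.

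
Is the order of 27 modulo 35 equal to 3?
No, the actual order is 4, not 3.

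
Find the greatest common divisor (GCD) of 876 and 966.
6

Using the Euclidean algorithm:
876 = 0 × 966 + 876
966 = 1 × 876 + 90
876 = 9 × 90 + 66
90 = 1 × 66 + 24
66 = 2 × 24 + 18
24 = 1 × 18 + 6
18 = 3 × 6 + 0

GCD(876, 966) = 6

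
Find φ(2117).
2016

Prime factorization: 2117 = 29 × 73
Using the formula φ(n) = n × Π(1 - 1/p) for each prime factor p:
φ(2117) = 2117 × (1 - 1/29) × (1 - 1/73)
φ(2117) = 2016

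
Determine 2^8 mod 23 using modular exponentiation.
8 = 8 (binary 1000). Repeated squaring mod 23: 2^1 ≡ 2; 2^2 ≡ 2² = 4 ≡ 4; 2^4 ≡ 4² = 16 ≡ 16; 2^8 ≡ 16² = 256 ≡ 3. So 2^8 ≡ 3 (mod 23).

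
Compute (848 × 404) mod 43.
11

(848 × 404) = 342592
342592 mod 43 = 11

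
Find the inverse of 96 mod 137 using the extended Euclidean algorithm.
Extended GCD: 96(10) + 137(-7) = 1. So 96^(-1) ≡ 10 ≡ 10 (mod 137). Verify: 96 × 10 = 960 ≡ 1 (mod 137)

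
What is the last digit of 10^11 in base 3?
Using Fermat: 10^{2} ≡ 1 (mod 3). 11 ≡ 1 (mod 2). So 10^{11} ≡ 10^{1} ≡ 1 (mod 3)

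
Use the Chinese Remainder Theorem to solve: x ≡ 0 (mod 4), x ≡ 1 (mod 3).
M = 4 × 3 = 12. M₁ = 3, y₁ ≡ 3 (mod 4). M₂ = 4, y₂ ≡ 1 (mod 3). x = 0×3×3 + 1×4×1 ≡ 4 (mod 12)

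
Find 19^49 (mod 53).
Using repeated squaring. 49 = 32 + 16 + 1 (binary 110001). Repeated squaring mod 53: 19^1 ≡ 19; 19^2 ≡ 19² = 361 ≡ 43; 19^4 ≡ 43² = 1849 ≡ 47; 19^8 ≡ 47² = 2209 ≡ 36; 19^16 ≡ 36² = 1296 ≡ 24; 19^32 ≡ 24² = 576 ≡ 46. Multiply: 19^49 = 19^32 × 19^16 × 19^1 ≡ 46 × 24 × 19 (mod 53): 46 × 24 = 1104 ≡ 44; 44 × 19 = 836 ≡ 41. So 19^49 ≡ 41 (mod 53).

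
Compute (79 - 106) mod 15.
3

(79 - 106) = -27
-27 mod 15 = 3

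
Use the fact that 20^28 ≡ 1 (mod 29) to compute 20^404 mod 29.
By Fermat: 20^{28} ≡ 1 (mod 29). 404 ≡ 12 (mod 28). So 20^{404} ≡ 20^{12} ≡ 24 (mod 29)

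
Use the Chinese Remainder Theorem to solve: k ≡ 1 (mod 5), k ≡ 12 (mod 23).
81

Using the Chinese Remainder Theorem:
M = product of moduli = 115
For equation 1: M_1 = 23, 23 ≡ 3 (mod 5), inverse of 23 mod 5 is 2 (check: 3 × 2 = 6 ≡ 1 (mod 5))
For equation 2: M_2 = 5, 5 ≡ 5 (mod 23), inverse of 5 mod 23 is 14 (check: 5 × 14 = 70 ≡ 1 (mod 23))
Combine: k ≡ Σ r_i×M_i×(M_i⁻¹ mod m_i) = 1×23×2 + 12×5×14 = 46 + 840 = 886
886 mod 115 = 81
k ≡ 81 (mod 115)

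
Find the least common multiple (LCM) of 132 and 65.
8580

First find GCD(132, 65) using the Euclidean algorithm:
132 = 2 × 65 + 2
65 = 32 × 2 + 1
2 = 2 × 1 + 0
GCD(132, 65) = 1

LCM formula: LCM(a, b) = (a × b) / GCD(a, b)
LCM(132, 65) = (132 × 65) / 1
LCM(132, 65) = 8580 / 1
LCM(132, 65) = 8580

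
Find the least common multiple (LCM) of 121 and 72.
8712

First find GCD(121, 72) using the Euclidean algorithm:
121 = 1 × 72 + 49
72 = 1 × 49 + 23
49 = 2 × 23 + 3
23 = 7 × 3 + 2
3 = 1 × 2 + 1
2 = 2 × 1 + 0
GCD(121, 72) = 1

LCM formula: LCM(a, b) = (a × b) / GCD(a, b)
LCM(121, 72) = (121 × 72) / 1
LCM(121, 72) = 8712 / 1
LCM(121, 72) = 8712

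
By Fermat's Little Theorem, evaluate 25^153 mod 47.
By Fermat: 25^{46} ≡ 1 (mod 47). 153 = 3×46 + 15. So 25^{153} ≡ 25^{15} ≡ 36 (mod 47)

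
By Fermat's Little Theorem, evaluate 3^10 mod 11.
By Fermat's Little Theorem, 3^{10} ≡ 1 (mod 11) since 11 is prime and gcd(3, 11) = 1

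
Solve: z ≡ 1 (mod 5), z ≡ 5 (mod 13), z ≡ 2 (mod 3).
M = 5 × 13 × 3 = 195. M₁ = 39, y₁ ≡ 4 (mod 5). M₂ = 15, y₂ ≡ 7 (mod 13). M₃ = 65, y₃ ≡ 2 (mod 3). z = 1×39×4 + 5×15×7 + 2×65×2 ≡ 161 (mod 195)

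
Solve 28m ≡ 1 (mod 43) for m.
28^(-1) ≡ 20 (mod 43). Verification: 28 × 20 = 560 ≡ 1 (mod 43)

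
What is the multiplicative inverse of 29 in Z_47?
29^(-1) ≡ 13 (mod 47). Verification: 29 × 13 = 377 ≡ 1 (mod 47)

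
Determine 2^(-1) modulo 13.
2^(-1) ≡ 7 (mod 13). Verification: 2 × 7 = 14 ≡ 1 (mod 13)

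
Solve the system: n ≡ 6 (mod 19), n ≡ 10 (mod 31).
M = 19 × 31 = 589. M₁ = 31, y₁ ≡ 8 (mod 19). M₂ = 19, y₂ ≡ 18 (mod 31). n = 6×31×8 + 10×19×18 ≡ 196 (mod 589)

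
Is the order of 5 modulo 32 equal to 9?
No, the actual order is 8, not 9.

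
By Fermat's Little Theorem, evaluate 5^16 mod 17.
By Fermat's Little Theorem, 5^{16} ≡ 1 (mod 17) since 17 is prime and gcd(5, 17) = 1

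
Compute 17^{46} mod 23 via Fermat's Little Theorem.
13

By Fermat's Little Theorem, a^(p-1) ≡ 1 (mod p) for prime p and gcd(a, p) = 1
Here p = 23, so 17^22 ≡ 1 (mod 23)
We can reduce the exponent: 46 mod 22 = 2
So 17^46 ≡ 17^2 (mod 23)
Computing: 17^2 mod 23 = 13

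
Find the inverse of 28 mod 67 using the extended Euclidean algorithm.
Extended GCD: 28(12) + 67(-5) = 1. So 28^(-1) ≡ 12 ≡ 12 (mod 67). Verify: 28 × 12 = 336 ≡ 1 (mod 67)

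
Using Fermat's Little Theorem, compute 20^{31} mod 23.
5

By Fermat's Little Theorem, a^(p-1) ≡ 1 (mod p) for prime p and gcd(a, p) = 1
Here p = 23, so 20^22 ≡ 1 (mod 23)
We can reduce the exponent: 31 mod 22 = 9
So 20^31 ≡ 20^9 (mod 23)
Computing: 20^9 mod 23 = 5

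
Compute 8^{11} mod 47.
37

Using successive squaring:
Binary expansion of 11: 1011
Powers of 8 mod 47 (each is the square of the previous):
  8^1 ≡ 8 (mod 47)
  8^2 ≡ 8² = 64 ≡ 17 (mod 47)
  8^4 ≡ 17² = 289 ≡ 7 (mod 47)
  8^8 ≡ 7² = 49 ≡ 2 (mod 47)
11 = 8 + 2 + 1, so 8^11 = 8^8 × 8^2 × 8^1 ≡ 2 × 17 × 8 (mod 47)
Multiplying step by step:
  2 × 17 = 34 ≡ 34 (mod 47)
  34 × 8 = 272 ≡ 37 (mod 47)
Result: 8^11 ≡ 37 (mod 47)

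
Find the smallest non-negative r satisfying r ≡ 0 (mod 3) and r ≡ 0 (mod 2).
M = 3 × 2 = 6. M₁ = 2, y₁ ≡ 2 (mod 3). M₂ = 3, y₂ ≡ 1 (mod 2). r = 0×2×2 + 0×3×1 ≡ 0 (mod 6)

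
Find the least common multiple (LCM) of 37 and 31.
1147

First find GCD(37, 31) using the Euclidean algorithm:
37 = 1 × 31 + 6
31 = 5 × 6 + 1
6 = 6 × 1 + 0
GCD(37, 31) = 1

LCM formula: LCM(a, b) = (a × b) / GCD(a, b)
LCM(37, 31) = (37 × 31) / 1
LCM(37, 31) = 1147 / 1
LCM(37, 31) = 1147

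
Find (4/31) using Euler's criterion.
(4/31) = 4^{15} mod 31 = 1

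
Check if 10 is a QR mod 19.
By Euler's criterion: 10^{9} ≡ 18 (mod 19). Since this equals -1 (≡ 18), 10 is not a QR.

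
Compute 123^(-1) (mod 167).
123^(-1) ≡ 148 (mod 167). Verification: 123 × 148 = 18204 ≡ 1 (mod 167)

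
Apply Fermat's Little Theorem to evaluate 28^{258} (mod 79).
62

By Fermat's Little Theorem, a^(p-1) ≡ 1 (mod p) for prime p and gcd(a, p) = 1
Here p = 79, so 28^78 ≡ 1 (mod 79)
We can reduce the exponent: 258 mod 78 = 24
So 28^258 ≡ 28^24 (mod 79)
Computing: 28^24 mod 79 = 62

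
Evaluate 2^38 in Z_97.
Using repeated squaring. 38 = 32 + 4 + 2 (binary 100110). Repeated squaring mod 97: 2^1 ≡ 2; 2^2 ≡ 2² = 4 ≡ 4; 2^4 ≡ 4² = 16 ≡ 16; 2^8 ≡ 16² = 256 ≡ 62; 2^16 ≡ 62² = 3844 ≡ 61; 2^32 ≡ 61² = 3721 ≡ 35. Multiply: 2^38 = 2^32 × 2^4 × 2^2 ≡ 35 × 16 × 4 (mod 97): 35 × 16 = 560 ≡ 75; 75 × 4 = 300 ≡ 9. So 2^38 ≡ 9 (mod 97).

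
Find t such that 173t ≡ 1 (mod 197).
173^(-1) ≡ 41 (mod 197). Verification: 173 × 41 = 7093 ≡ 1 (mod 197)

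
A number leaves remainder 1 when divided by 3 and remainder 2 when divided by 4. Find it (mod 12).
M = 3 × 4 = 12. M₁ = 4, y₁ ≡ 1 (mod 3). M₂ = 3, y₂ ≡ 3 (mod 4). z = 1×4×1 + 2×3×3 ≡ 10 (mod 12)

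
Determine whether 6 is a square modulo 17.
By Euler's criterion: 6^{8} ≡ 16 (mod 17). Since this equals -1 (≡ 16), 6 is not a QR.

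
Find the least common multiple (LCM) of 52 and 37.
1924

First find GCD(52, 37) using the Euclidean algorithm:
52 = 1 × 37 + 15
37 = 2 × 15 + 7
15 = 2 × 7 + 1
7 = 7 × 1 + 0
GCD(52, 37) = 1

LCM formula: LCM(a, b) = (a × b) / GCD(a, b)
LCM(52, 37) = (52 × 37) / 1
LCM(52, 37) = 1924 / 1
LCM(52, 37) = 1924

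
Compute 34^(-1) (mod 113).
10

Using Extended Euclidean Algorithm:
gcd(34, 113) = 1
Bezout coefficients: 34 × 10 + 113 × -3 = 1
So 34 × 10 ≡ 1 (mod 113)
The inverse is 10 mod 113 = 10
Verification: 34 × 10 = 340 = 3 × 113 + 1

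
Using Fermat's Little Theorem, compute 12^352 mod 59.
By Fermat: 12^{58} ≡ 1 (mod 59). 352 = 6×58 + 4. So 12^{352} ≡ 12^{4} ≡ 27 (mod 59)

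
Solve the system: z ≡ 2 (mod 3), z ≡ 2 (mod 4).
M = 3 × 4 = 12. M₁ = 4, y₁ ≡ 1 (mod 3). M₂ = 3, y₂ ≡ 3 (mod 4). z = 2×4×1 + 2×3×3 ≡ 2 (mod 12)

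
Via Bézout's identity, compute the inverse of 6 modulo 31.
Extended GCD: 6(-5) + 31(1) = 1. So 6^(-1) ≡ 26 ≡ 26 (mod 31). Verify: 6 × 26 = 156 ≡ 1 (mod 31)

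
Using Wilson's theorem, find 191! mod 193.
(192)! = (191)! × (192) ≡ -1 (mod 193). So (191)! ≡ -1 × (192)^(-1) ≡ (-1)×(-1) = 1 (mod 193)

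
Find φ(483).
264

Prime factorization: 483 = 3 × 7 × 23
Using the formula φ(n) = n × Π(1 - 1/p) for each prime factor p:
φ(483) = 483 × (1 - 1/3) × (1 - 1/7) × (1 - 1/23)
φ(483) = 264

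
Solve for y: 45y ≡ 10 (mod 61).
7

Since gcd(45, 61) = 1 divides 10, a solution exists.
Multiply both sides by the inverse of 45 mod 61:
  45^(-1) mod 61 = 19
  x ≡ 19 × 10 ≡ 190 ≡ 7 (mod 61)
Verification: 45 × 7 = 315 = 5 × 61 + 10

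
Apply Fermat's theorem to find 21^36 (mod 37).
By Fermat's Little Theorem, 21^{36} ≡ 1 (mod 37) since 37 is prime and gcd(21, 37) = 1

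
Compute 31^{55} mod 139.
24

Using successive squaring:
Binary expansion of 55: 110111
Powers of 31 mod 139 (each is the square of the previous):
  31^1 ≡ 31 (mod 139)
  31^2 ≡ 31² = 961 ≡ 127 (mod 139)
  31^4 ≡ 127² = 16129 ≡ 5 (mod 139)
  31^8 ≡ 5² = 25 ≡ 25 (mod 139)
  31^16 ≡ 25² = 625 ≡ 69 (mod 139)
  31^32 ≡ 69² = 4761 ≡ 35 (mod 139)
55 = 32 + 16 + 4 + 2 + 1, so 31^55 = 31^32 × 31^16 × 31^4 × 31^2 × 31^1 ≡ 35 × 69 × 5 × 127 × 31 (mod 139)
Multiplying step by step:
  35 × 69 = 2415 ≡ 52 (mod 139)
  52 × 5 = 260 ≡ 121 (mod 139)
  121 × 127 = 15367 ≡ 77 (mod 139)
  77 × 31 = 2387 ≡ 24 (mod 139)
Result: 31^55 ≡ 24 (mod 139)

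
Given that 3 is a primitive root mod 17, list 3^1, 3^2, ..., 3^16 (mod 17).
g^1, g^2, ..., g^{16} mod 17: {3, 9, 10, 13, 5, 15, 11, 16, 14, 8, 7, 4, 12, 2, 6, 1}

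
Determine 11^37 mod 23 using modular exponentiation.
Using Fermat: 11^{22} ≡ 1 (mod 23). 37 ≡ 15 (mod 22). So 11^{37} ≡ 11^{15} ≡ 10 (mod 23)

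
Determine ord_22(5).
Powers of 5 mod 22: 5^1≡5, 5^2≡3, 5^3≡15, 5^4≡9, 5^5≡1. Order = 5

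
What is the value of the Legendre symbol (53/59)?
(53/59) = 53^{29} mod 59 = 1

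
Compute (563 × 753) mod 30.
9

(563 × 753) = 423939
423939 mod 30 = 9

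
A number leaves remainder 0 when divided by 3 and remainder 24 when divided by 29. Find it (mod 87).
M = 3 × 29 = 87. M₁ = 29, y₁ ≡ 2 (mod 3). M₂ = 3, y₂ ≡ 10 (mod 29). n = 0×29×2 + 24×3×10 ≡ 24 (mod 87)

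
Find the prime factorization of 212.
2^2 × 53

Divide by primes starting from smallest:
212 ÷ 2 = 106
106 ÷ 2 = 53
53 ÷ 53 = 1

212 = 2^2 × 53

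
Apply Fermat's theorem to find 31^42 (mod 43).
By Fermat's Little Theorem, 31^{42} ≡ 1 (mod 43) since 43 is prime and gcd(31, 43) = 1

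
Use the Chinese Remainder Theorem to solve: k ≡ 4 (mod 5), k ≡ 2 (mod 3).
M = 5 × 3 = 15. M₁ = 3, y₁ ≡ 2 (mod 5). M₂ = 5, y₂ ≡ 2 (mod 3). k = 4×3×2 + 2×5×2 ≡ 14 (mod 15)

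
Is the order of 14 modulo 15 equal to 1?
No, the actual order is 2, not 1.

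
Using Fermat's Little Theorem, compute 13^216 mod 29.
By Fermat: 13^{28} ≡ 1 (mod 29). 216 = 7×28 + 20. So 13^{216} ≡ 13^{20} ≡ 20 (mod 29)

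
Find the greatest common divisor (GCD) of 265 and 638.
1

Using the Euclidean algorithm:
265 = 0 × 638 + 265
638 = 2 × 265 + 108
265 = 2 × 108 + 49
108 = 2 × 49 + 10
49 = 4 × 10 + 9
10 = 1 × 9 + 1
9 = 9 × 1 + 0

GCD(265, 638) = 1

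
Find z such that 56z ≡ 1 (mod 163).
56^(-1) ≡ 131 (mod 163). Verification: 56 × 131 = 7336 ≡ 1 (mod 163)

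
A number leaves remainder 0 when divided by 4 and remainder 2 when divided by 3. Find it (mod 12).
M = 4 × 3 = 12. M₁ = 3, y₁ ≡ 3 (mod 4). M₂ = 4, y₂ ≡ 1 (mod 3). m = 0×3×3 + 2×4×1 ≡ 8 (mod 12)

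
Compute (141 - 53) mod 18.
16

(141 - 53) = 88
88 mod 18 = 16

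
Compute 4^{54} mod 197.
158

Using successive squaring:
Binary expansion of 54: 110110
Powers of 4 mod 197 (each is the square of the previous):
  4^1 ≡ 4 (mod 197)
  4^2 ≡ 4² = 16 ≡ 16 (mod 197)
  4^4 ≡ 16² = 256 ≡ 59 (mod 197)
  4^8 ≡ 59² = 3481 ≡ 132 (mod 197)
  4^16 ≡ 132² = 17424 ≡ 88 (mod 197)
  4^32 ≡ 88² = 7744 ≡ 61 (mod 197)
54 = 32 + 16 + 4 + 2, so 4^54 = 4^32 × 4^16 × 4^4 × 4^2 ≡ 61 × 88 × 59 × 16 (mod 197)
Multiplying step by step:
  61 × 88 = 5368 ≡ 49 (mod 197)
  49 × 59 = 2891 ≡ 133 (mod 197)
  133 × 16 = 2128 ≡ 158 (mod 197)
Result: 4^54 ≡ 158 (mod 197)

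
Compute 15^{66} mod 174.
129

Using successive squaring:
Binary expansion of 66: 1000010
Powers of 15 mod 174 (each is the square of the previous):
  15^1 ≡ 15 (mod 174)
  15^2 ≡ 15² = 225 ≡ 51 (mod 174)
  15^4 ≡ 51² = 2601 ≡ 165 (mod 174)
  15^8 ≡ 165² = 27225 ≡ 81 (mod 174)
  15^16 ≡ 81² = 6561 ≡ 123 (mod 174)
  15^32 ≡ 123² = 15129 ≡ 165 (mod 174)
  15^64 ≡ 165² = 27225 ≡ 81 (mod 174)
66 = 64 + 2, so 15^66 = 15^64 × 15^2 ≡ 81 × 51 (mod 174)
Multiplying step by step:
  81 × 51 = 4131 ≡ 129 (mod 174)
Result: 15^66 ≡ 129 (mod 174)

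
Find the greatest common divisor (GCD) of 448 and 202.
2

Using the Euclidean algorithm:
448 = 2 × 202 + 44
202 = 4 × 44 + 26
44 = 1 × 26 + 18
26 = 1 × 18 + 8
18 = 2 × 8 + 2
8 = 4 × 2 + 0

GCD(448, 202) = 2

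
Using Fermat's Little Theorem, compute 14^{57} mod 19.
8

By Fermat's Little Theorem, a^(p-1) ≡ 1 (mod p) for prime p and gcd(a, p) = 1
Here p = 19, so 14^18 ≡ 1 (mod 19)
We can reduce the exponent: 57 mod 18 = 3
So 14^57 ≡ 14^3 (mod 19)
Computing: 14^3 mod 19 = 8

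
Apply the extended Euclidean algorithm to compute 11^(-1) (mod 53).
Extended GCD: 11(-24) + 53(5) = 1. So 11^(-1) ≡ 29 ≡ 29 (mod 53). Verify: 11 × 29 = 319 ≡ 1 (mod 53)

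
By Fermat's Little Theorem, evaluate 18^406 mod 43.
By Fermat: 18^{42} ≡ 1 (mod 43). 406 ≡ 28 (mod 42). So 18^{406} ≡ 18^{28} ≡ 36 (mod 43)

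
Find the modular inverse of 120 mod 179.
120^(-1) ≡ 91 (mod 179). Verification: 120 × 91 = 10920 ≡ 1 (mod 179)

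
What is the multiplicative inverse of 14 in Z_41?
3

Using Extended Euclidean Algorithm:
gcd(14, 41) = 1
Bezout coefficients: 14 × 3 + 41 × -1 = 1
So 14 × 3 ≡ 1 (mod 41)
The inverse is 3 mod 41 = 3
Verification: 14 × 3 = 42 = 1 × 41 + 1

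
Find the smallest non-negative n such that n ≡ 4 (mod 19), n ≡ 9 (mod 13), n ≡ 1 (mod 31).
7224

Using the Chinese Remainder Theorem:
M = product of moduli = 7657
For equation 1: M_1 = 403, 403 ≡ 4 (mod 19), inverse of 403 mod 19 is 5 (check: 4 × 5 = 20 ≡ 1 (mod 19))
For equation 2: M_2 = 589, 589 ≡ 4 (mod 13), inverse of 589 mod 13 is 10 (check: 4 × 10 = 40 ≡ 1 (mod 13))
For equation 3: M_3 = 247, 247 ≡ 30 (mod 31), inverse of 247 mod 31 is 30 (check: 30 × 30 = 900 ≡ 1 (mod 31))
Combine: n ≡ Σ r_i×M_i×(M_i⁻¹ mod m_i) = 4×403×5 + 9×589×10 + 1×247×30 = 8060 + 53010 + 7410 = 68480
68480 mod 7657 = 7224
n ≡ 7224 (mod 7657)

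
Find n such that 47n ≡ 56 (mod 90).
28

Since gcd(47, 90) = 1 divides 56, a solution exists.
Multiply both sides by the inverse of 47 mod 90:
  47^(-1) mod 90 = 23
  x ≡ 23 × 56 ≡ 1288 ≡ 28 (mod 90)
Verification: 47 × 28 = 1316 = 14 × 90 + 56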